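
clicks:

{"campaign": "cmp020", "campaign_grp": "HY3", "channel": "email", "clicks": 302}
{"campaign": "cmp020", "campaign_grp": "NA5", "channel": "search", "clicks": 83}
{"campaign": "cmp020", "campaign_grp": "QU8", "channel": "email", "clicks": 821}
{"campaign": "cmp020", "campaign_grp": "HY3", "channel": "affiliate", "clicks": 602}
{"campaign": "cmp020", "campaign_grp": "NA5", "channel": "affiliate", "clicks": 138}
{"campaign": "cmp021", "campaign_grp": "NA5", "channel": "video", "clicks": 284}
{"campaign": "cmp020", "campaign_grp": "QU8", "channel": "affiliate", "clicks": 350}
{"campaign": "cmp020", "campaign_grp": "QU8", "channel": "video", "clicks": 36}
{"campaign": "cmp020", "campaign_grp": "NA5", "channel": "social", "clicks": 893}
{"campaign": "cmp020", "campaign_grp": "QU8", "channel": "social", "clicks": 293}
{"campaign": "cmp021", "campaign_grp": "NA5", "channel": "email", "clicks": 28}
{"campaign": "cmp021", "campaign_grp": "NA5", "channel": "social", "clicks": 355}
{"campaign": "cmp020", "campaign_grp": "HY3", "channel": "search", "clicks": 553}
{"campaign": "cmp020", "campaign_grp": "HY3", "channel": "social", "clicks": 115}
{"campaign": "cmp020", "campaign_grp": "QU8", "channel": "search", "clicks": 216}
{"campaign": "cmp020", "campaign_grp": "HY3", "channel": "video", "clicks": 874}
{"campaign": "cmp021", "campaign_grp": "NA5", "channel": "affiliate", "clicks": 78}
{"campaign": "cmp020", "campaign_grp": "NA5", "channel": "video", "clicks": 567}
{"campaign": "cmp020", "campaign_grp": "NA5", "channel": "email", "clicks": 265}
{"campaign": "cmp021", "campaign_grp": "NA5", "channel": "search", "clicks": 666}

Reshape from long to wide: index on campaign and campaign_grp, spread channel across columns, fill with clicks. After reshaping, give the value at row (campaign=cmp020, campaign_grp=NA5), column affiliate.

Wide layout: rows indexed by campaign and campaign_grp, columns are the 5 distinct channel values (email, search, affiliate, video, social).
Cell (campaign=cmp020, campaign_grp=NA5, channel=affiliate) draws from the long row where campaign=cmp020, campaign_grp=NA5 and channel=affiliate, which has clicks=138.

138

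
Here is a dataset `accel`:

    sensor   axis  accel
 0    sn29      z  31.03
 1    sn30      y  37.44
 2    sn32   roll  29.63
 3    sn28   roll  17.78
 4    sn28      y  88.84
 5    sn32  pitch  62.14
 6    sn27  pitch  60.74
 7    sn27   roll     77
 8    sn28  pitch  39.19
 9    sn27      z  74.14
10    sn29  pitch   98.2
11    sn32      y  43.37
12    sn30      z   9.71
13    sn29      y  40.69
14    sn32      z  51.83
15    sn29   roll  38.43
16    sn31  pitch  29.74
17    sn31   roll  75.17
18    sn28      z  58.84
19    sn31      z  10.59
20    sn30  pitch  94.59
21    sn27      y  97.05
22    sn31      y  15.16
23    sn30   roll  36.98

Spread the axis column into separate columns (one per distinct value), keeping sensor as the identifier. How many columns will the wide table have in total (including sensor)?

5

1 column for sensor plus 4 distinct axis values → 5 columns.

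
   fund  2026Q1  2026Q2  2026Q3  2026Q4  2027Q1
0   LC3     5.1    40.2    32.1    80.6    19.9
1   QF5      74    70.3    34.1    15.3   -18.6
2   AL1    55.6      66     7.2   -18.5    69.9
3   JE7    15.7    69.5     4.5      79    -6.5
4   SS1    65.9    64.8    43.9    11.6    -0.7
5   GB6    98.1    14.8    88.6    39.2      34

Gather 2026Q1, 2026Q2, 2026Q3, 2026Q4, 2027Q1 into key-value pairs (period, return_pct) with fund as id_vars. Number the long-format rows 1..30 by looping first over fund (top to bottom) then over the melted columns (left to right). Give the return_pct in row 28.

88.6

30 rows total (6 × 5). Row 28: index ⌊(28-1)/5⌋ = 5 into fund → GB6; (28-1) mod 5 = 2 into the melted columns → 2026Q3.
So row 28 is (GB6, 2026Q3, 88.6); return_pct = 88.6.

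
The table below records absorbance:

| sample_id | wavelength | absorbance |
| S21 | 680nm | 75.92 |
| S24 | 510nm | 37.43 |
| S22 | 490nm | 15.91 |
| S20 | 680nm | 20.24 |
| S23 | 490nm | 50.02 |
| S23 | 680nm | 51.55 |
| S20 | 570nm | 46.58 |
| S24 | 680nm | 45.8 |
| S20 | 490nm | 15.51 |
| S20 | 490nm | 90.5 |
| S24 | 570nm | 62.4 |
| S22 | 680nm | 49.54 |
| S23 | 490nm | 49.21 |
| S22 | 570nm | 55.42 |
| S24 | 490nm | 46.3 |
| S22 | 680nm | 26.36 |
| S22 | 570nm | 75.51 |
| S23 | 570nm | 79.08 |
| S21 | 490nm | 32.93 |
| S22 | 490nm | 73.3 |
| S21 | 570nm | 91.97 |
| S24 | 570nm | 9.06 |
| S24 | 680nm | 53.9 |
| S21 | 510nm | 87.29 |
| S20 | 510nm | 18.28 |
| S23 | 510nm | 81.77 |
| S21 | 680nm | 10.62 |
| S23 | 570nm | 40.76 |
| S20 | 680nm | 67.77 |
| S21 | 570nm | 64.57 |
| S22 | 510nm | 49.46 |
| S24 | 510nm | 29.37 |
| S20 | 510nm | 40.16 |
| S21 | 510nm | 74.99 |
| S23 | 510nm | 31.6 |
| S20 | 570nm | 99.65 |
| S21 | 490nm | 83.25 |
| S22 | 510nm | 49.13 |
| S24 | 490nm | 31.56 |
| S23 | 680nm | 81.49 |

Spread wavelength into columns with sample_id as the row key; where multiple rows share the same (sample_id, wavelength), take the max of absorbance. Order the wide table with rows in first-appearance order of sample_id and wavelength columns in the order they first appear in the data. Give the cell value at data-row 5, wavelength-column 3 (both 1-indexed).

With rows in first-appearance order of sample_id, row 5 is sample_id=S23. wavelength columns in first-appearance order: 680nm, 510nm, 490nm, 570nm; column 3 is 490nm.
Long rows with sample_id=S23, wavelength=490nm: max(50.02, 49.21) = 50.02.

50.02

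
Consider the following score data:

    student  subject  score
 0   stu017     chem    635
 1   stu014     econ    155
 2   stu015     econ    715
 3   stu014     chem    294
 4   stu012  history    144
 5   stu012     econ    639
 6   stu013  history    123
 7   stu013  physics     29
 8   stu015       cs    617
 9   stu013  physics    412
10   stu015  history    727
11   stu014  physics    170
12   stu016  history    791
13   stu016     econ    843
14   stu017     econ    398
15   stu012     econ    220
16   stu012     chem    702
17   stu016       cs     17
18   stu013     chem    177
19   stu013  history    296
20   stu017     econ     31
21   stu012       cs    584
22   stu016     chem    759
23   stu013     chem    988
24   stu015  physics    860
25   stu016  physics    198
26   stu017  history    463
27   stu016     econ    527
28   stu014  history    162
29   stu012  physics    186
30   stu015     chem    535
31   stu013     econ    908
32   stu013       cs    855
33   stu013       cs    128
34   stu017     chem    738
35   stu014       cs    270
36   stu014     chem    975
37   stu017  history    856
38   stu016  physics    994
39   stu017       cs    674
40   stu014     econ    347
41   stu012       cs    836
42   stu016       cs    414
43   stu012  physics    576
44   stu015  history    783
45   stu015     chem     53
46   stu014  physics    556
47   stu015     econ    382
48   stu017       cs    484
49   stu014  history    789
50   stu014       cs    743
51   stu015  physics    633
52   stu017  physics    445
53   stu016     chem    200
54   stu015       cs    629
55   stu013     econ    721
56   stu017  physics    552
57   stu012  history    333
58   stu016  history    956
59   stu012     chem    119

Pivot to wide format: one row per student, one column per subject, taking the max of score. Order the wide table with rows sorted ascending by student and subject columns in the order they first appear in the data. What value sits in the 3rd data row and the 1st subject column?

With rows sorted ascending by student, row 3 is student=stu014. subject columns in first-appearance order: chem, econ, history, physics, cs; column 1 is chem.
Long rows with student=stu014, subject=chem: max(294, 975) = 975.

975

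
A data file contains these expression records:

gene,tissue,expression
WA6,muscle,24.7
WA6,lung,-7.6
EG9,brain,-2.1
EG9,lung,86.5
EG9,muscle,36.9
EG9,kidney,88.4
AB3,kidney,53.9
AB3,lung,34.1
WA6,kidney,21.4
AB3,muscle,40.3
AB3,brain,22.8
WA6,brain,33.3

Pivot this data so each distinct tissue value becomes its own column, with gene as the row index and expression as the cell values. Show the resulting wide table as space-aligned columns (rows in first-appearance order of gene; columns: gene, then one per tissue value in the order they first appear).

gene  muscle  lung  brain  kidney
WA6   24.7    -7.6  33.3   21.4  
EG9   36.9    86.5  -2.1   88.4  
AB3   40.3    34.1  22.8   53.9  

Columns: gene plus the 4 distinct tissue values (muscle, lung, brain, kidney).
For example, row WA6 column muscle takes expression=24.7 from the long row (WA6, muscle).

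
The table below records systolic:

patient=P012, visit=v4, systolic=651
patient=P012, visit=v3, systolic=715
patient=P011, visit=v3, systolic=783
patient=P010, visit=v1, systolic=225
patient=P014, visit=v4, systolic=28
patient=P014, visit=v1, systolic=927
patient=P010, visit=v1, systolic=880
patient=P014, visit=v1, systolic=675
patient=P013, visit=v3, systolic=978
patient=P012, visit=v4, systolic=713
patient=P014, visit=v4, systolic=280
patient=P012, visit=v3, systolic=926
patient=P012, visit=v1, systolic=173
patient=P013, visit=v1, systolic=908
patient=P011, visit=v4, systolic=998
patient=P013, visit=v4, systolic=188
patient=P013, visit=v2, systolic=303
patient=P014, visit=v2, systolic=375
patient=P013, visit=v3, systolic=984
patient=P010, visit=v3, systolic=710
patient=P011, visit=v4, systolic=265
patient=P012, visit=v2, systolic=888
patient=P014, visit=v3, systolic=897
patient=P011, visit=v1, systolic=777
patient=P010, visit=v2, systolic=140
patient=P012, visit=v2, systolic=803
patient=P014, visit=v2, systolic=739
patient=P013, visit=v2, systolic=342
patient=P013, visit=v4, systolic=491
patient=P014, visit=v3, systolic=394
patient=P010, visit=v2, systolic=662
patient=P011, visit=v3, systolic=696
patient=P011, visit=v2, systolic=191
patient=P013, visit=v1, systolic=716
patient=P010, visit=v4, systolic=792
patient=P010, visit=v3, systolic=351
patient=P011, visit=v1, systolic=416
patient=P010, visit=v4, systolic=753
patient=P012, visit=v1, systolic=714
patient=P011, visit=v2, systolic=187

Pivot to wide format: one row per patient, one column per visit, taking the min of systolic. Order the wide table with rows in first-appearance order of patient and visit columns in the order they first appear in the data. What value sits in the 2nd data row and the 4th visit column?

With rows in first-appearance order of patient, row 2 is patient=P011. visit columns in first-appearance order: v4, v3, v1, v2; column 4 is v2.
Long rows with patient=P011, visit=v2: min(191, 187) = 187.

187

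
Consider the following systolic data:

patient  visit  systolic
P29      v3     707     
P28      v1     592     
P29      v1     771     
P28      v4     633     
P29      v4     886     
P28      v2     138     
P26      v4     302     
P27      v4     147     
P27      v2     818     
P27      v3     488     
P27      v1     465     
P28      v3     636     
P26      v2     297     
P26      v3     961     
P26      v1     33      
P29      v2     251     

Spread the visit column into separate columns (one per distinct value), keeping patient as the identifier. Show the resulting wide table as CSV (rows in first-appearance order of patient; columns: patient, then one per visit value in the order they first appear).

patient,v3,v1,v4,v2
P29,707,771,886,251
P28,636,592,633,138
P26,961,33,302,297
P27,488,465,147,818

Columns: patient plus the 4 distinct visit values (v3, v1, v4, v2).
For example, row P29 column v3 takes systolic=707 from the long row (P29, v3).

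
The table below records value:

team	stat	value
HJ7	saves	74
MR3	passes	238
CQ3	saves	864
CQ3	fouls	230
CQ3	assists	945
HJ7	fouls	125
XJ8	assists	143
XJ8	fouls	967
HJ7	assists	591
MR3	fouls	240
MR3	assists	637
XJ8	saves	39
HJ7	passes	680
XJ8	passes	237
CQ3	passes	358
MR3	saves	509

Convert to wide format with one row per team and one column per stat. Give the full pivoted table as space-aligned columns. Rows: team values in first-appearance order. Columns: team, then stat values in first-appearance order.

team  saves  passes  fouls  assists
HJ7   74     680     125    591    
MR3   509    238     240    637    
CQ3   864    358     230    945    
XJ8   39     237     967    143    

Columns: team plus the 4 distinct stat values (saves, passes, fouls, assists).
For example, row HJ7 column saves takes value=74 from the long row (HJ7, saves).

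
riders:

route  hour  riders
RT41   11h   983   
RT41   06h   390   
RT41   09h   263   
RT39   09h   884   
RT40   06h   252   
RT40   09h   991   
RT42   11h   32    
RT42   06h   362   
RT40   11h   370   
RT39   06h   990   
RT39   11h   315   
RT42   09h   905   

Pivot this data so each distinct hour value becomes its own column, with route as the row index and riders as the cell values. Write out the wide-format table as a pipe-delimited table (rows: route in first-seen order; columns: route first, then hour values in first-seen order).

Columns: route plus the 3 distinct hour values (11h, 06h, 09h).
For example, row RT41 column 11h takes riders=983 from the long row (RT41, 11h).

| route | 11h | 06h | 09h |
| RT41 | 983 | 390 | 263 |
| RT39 | 315 | 990 | 884 |
| RT40 | 370 | 252 | 991 |
| RT42 | 32 | 362 | 905 |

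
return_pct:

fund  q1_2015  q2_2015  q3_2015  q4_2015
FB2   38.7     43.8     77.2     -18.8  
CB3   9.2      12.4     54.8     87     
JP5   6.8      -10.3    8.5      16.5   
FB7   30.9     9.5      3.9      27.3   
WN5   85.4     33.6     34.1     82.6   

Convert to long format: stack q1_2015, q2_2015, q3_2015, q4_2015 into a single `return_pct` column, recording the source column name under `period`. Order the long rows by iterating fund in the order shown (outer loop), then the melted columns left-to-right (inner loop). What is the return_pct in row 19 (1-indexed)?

20 rows total (5 × 4). Row 19: index ⌊(19-1)/4⌋ = 4 into fund → WN5; (19-1) mod 4 = 2 into the melted columns → q3_2015.
So row 19 is (WN5, q3_2015, 34.1); return_pct = 34.1.

34.1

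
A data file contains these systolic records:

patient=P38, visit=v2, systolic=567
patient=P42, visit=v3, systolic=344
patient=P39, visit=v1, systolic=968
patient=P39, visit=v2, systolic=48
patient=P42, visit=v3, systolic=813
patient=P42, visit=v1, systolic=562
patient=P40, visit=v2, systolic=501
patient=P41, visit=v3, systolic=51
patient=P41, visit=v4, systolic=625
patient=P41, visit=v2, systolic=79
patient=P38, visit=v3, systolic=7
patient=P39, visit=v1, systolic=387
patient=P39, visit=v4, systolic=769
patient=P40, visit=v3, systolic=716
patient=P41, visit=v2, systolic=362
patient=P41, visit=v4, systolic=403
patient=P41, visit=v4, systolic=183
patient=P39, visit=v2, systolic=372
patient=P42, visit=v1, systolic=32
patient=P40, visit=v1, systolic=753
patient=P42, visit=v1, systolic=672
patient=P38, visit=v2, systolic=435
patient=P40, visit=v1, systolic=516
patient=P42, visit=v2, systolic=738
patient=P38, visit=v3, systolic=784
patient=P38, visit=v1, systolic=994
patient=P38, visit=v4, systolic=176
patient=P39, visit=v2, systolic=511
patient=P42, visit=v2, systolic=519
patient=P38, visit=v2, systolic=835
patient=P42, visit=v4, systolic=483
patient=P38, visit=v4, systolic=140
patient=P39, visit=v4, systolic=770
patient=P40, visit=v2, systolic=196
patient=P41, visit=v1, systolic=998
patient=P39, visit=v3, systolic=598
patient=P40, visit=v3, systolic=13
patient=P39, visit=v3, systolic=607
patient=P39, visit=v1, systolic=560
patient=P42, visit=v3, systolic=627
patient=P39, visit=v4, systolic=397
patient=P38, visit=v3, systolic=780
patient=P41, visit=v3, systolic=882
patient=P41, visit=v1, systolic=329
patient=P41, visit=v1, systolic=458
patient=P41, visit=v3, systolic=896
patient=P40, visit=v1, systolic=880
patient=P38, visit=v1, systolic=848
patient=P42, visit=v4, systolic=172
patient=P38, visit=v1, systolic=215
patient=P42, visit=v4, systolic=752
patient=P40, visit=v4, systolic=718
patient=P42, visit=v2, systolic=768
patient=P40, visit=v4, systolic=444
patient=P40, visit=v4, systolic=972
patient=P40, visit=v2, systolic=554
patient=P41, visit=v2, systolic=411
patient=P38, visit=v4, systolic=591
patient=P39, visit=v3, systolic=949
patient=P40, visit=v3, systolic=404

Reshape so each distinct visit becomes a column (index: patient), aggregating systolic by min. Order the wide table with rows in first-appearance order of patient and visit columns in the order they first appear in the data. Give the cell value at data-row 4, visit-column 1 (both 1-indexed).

With rows in first-appearance order of patient, row 4 is patient=P40. visit columns in first-appearance order: v2, v3, v1, v4; column 1 is v2.
Long rows with patient=P40, visit=v2: min(501, 196, 554) = 196.

196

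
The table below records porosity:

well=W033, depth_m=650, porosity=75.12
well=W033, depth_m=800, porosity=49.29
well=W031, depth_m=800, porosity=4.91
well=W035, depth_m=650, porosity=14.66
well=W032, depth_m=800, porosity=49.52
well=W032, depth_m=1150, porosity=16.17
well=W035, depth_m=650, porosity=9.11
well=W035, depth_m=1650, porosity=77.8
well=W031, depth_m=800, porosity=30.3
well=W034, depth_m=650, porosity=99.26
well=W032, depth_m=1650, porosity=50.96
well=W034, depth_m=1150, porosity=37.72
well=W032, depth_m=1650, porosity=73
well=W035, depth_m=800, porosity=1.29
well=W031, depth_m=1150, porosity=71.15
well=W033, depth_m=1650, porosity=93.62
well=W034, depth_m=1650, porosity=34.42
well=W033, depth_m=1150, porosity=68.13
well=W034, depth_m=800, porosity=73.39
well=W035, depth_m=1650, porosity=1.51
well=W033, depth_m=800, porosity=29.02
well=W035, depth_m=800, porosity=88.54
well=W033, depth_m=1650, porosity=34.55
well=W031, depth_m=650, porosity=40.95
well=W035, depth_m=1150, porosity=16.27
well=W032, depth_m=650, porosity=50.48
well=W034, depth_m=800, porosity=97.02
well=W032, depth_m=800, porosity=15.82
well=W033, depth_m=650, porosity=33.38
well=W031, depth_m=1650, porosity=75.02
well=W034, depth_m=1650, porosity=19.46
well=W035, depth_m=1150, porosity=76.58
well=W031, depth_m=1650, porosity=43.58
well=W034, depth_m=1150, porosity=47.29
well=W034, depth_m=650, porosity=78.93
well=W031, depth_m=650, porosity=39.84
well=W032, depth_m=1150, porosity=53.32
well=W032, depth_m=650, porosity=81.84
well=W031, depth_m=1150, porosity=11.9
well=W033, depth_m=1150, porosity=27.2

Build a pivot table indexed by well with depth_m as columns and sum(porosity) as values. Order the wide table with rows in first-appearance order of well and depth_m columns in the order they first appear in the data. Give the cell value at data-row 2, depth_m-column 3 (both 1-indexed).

With rows in first-appearance order of well, row 2 is well=W031. depth_m columns in first-appearance order: 650, 800, 1150, 1650; column 3 is 1150.
Long rows with well=W031, depth_m=1150: 71.15 + 11.9 = 83.05.

83.05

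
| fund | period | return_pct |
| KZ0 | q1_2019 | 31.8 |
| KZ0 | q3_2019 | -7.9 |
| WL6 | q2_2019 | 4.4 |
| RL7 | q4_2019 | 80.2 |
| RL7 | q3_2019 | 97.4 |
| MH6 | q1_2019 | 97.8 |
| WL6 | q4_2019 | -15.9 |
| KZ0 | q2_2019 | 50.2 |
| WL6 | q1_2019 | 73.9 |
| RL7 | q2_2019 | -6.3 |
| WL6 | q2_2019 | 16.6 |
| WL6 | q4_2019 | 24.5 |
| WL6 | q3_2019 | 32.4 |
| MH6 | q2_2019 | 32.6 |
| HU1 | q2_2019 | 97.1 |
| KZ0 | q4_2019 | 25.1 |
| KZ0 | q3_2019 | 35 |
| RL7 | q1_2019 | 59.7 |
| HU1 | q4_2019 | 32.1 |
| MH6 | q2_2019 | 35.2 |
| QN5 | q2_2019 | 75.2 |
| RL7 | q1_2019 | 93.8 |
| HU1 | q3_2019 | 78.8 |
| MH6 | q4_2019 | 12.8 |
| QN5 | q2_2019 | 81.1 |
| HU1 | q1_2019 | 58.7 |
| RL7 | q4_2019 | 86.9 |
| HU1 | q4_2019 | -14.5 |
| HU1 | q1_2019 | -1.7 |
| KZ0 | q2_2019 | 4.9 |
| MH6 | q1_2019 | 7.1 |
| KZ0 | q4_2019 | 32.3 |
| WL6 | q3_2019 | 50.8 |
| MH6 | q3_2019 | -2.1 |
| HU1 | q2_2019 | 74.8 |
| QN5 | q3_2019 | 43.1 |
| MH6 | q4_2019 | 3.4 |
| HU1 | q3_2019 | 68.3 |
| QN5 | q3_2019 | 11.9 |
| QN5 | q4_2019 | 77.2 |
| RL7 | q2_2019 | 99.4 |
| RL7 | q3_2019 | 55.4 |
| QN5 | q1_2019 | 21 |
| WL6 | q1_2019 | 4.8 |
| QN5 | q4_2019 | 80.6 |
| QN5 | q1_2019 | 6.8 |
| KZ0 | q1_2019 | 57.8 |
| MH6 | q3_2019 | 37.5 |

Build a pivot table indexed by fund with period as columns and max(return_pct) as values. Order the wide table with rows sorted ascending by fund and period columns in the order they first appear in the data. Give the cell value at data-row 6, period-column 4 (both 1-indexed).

With rows sorted ascending by fund, row 6 is fund=WL6. period columns in first-appearance order: q1_2019, q3_2019, q2_2019, q4_2019; column 4 is q4_2019.
Long rows with fund=WL6, period=q4_2019: max(-15.9, 24.5) = 24.5.

24.5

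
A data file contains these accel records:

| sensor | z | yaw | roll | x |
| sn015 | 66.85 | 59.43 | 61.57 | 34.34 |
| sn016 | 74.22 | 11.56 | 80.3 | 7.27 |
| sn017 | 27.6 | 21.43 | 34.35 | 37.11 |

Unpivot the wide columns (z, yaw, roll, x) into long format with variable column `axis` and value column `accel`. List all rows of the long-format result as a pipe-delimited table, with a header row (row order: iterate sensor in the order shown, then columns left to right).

Each (sensor, column) pair becomes one row: 3 × 4 = 12 rows.
For example, (sn015, z) → accel=66.85.

| sensor | axis | accel |
| sn015 | z | 66.85 |
| sn015 | yaw | 59.43 |
| sn015 | roll | 61.57 |
| sn015 | x | 34.34 |
| sn016 | z | 74.22 |
| sn016 | yaw | 11.56 |
| sn016 | roll | 80.3 |
| sn016 | x | 7.27 |
| sn017 | z | 27.6 |
| sn017 | yaw | 21.43 |
| sn017 | roll | 34.35 |
| sn017 | x | 37.11 |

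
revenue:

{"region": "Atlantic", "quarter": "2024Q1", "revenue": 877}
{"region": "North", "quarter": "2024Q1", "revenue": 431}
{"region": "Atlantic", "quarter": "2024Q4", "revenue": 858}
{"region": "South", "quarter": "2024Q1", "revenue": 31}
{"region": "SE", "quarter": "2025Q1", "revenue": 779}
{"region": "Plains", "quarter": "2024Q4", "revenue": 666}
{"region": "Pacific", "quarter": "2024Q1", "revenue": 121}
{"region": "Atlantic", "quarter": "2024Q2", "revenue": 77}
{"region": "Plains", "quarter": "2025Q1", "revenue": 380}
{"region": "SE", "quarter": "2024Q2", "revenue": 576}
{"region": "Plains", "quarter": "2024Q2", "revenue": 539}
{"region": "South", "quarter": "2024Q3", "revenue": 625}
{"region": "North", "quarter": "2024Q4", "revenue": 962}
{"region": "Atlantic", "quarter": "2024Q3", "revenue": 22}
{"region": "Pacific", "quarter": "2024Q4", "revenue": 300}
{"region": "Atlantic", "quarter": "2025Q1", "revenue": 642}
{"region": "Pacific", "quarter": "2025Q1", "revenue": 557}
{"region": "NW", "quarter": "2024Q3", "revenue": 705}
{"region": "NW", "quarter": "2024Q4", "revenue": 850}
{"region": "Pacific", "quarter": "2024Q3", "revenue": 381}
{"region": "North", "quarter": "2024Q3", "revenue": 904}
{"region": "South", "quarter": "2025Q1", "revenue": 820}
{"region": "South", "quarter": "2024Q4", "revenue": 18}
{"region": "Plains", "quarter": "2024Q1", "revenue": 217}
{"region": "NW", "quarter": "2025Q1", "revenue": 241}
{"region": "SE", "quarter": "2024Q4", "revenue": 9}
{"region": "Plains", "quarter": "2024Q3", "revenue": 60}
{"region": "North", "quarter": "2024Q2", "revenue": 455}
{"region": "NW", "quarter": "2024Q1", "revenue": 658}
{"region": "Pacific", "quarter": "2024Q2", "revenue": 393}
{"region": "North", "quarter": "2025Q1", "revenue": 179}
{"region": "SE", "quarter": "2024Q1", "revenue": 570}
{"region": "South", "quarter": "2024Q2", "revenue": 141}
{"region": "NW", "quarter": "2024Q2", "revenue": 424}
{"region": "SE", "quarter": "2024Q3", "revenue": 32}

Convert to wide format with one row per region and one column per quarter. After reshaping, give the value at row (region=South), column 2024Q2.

Wide layout: rows indexed by region, columns are the 5 distinct quarter values (2024Q1, 2024Q4, 2025Q1, 2024Q2, 2024Q3).
Cell (region=South, quarter=2024Q2) draws from the long row where region=South and quarter=2024Q2, which has revenue=141.

141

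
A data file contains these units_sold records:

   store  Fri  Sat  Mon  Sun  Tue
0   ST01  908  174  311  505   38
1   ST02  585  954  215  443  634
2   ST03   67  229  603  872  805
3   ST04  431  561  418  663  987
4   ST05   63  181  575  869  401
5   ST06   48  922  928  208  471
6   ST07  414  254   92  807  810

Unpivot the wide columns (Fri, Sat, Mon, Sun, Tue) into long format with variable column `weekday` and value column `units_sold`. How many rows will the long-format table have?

7 store values × 5 melted columns = 35 rows.

35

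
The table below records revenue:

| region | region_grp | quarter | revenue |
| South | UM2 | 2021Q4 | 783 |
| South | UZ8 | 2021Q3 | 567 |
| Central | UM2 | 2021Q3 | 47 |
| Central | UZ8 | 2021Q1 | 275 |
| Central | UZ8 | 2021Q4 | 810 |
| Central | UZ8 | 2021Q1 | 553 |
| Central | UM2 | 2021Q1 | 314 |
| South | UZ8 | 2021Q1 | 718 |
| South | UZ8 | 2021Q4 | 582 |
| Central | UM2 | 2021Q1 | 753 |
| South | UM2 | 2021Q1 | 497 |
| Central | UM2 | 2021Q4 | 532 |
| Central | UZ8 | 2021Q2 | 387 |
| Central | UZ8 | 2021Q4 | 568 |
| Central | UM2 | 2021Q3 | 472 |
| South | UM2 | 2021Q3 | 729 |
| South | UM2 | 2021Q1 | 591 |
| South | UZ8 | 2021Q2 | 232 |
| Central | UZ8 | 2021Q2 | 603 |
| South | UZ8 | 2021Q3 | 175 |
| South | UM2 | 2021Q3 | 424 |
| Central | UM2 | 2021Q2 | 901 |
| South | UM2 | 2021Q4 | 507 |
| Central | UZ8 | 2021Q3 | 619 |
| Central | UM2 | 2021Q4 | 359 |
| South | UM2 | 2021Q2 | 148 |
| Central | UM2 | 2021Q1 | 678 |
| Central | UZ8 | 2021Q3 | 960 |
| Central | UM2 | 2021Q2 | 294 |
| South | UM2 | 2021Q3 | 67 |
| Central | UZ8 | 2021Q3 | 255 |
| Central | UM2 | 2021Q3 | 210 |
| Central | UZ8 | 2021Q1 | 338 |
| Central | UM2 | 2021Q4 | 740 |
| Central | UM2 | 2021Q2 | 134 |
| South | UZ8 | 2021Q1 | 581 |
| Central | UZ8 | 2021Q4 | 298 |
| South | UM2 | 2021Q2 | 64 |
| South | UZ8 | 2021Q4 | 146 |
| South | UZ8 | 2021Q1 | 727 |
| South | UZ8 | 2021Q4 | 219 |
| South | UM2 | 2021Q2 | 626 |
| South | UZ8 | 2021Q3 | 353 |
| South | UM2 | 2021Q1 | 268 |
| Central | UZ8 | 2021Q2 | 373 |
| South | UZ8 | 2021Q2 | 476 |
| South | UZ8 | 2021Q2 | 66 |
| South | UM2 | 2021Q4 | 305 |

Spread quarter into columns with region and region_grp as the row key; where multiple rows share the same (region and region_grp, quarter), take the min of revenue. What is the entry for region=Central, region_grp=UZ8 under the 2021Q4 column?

298

Rows with region=Central, region_grp=UZ8 and quarter=2021Q4: revenue values are 810, 568, 298.
min(810, 568, 298) = 298.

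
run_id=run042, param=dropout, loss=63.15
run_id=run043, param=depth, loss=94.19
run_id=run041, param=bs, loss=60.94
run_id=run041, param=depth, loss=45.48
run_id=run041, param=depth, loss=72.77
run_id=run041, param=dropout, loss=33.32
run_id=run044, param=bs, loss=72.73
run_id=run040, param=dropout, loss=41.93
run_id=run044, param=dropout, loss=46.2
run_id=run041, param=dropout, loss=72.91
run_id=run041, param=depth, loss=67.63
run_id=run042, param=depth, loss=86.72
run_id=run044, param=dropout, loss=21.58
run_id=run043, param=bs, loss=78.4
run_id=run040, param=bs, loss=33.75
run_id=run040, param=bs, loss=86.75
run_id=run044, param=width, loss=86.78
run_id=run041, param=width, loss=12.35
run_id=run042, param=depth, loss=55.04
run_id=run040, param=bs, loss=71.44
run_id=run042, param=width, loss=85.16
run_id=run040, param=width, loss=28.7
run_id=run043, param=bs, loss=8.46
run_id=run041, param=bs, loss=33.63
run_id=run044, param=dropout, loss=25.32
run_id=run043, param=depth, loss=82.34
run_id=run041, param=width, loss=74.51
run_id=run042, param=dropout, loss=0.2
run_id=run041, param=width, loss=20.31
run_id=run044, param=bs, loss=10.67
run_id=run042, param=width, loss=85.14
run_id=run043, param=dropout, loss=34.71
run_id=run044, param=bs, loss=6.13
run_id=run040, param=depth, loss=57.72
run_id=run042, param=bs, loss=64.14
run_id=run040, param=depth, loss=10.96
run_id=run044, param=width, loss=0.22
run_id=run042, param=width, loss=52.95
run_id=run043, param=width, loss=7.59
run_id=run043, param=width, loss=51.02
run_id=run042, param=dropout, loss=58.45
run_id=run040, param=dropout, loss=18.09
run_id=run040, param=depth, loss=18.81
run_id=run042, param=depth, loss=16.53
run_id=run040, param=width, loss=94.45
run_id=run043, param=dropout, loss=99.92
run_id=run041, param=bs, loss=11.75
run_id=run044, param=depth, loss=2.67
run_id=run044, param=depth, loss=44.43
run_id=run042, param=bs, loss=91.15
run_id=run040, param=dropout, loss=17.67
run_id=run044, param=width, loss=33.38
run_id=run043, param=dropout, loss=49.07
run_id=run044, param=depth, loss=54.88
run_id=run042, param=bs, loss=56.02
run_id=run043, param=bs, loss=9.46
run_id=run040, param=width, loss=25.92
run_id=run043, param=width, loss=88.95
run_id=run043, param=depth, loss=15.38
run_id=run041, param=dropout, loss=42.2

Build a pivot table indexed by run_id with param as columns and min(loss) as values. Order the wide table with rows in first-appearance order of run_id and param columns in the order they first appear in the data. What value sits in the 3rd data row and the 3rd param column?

With rows in first-appearance order of run_id, row 3 is run_id=run041. param columns in first-appearance order: dropout, depth, bs, width; column 3 is bs.
Long rows with run_id=run041, param=bs: min(60.94, 33.63, 11.75) = 11.75.

11.75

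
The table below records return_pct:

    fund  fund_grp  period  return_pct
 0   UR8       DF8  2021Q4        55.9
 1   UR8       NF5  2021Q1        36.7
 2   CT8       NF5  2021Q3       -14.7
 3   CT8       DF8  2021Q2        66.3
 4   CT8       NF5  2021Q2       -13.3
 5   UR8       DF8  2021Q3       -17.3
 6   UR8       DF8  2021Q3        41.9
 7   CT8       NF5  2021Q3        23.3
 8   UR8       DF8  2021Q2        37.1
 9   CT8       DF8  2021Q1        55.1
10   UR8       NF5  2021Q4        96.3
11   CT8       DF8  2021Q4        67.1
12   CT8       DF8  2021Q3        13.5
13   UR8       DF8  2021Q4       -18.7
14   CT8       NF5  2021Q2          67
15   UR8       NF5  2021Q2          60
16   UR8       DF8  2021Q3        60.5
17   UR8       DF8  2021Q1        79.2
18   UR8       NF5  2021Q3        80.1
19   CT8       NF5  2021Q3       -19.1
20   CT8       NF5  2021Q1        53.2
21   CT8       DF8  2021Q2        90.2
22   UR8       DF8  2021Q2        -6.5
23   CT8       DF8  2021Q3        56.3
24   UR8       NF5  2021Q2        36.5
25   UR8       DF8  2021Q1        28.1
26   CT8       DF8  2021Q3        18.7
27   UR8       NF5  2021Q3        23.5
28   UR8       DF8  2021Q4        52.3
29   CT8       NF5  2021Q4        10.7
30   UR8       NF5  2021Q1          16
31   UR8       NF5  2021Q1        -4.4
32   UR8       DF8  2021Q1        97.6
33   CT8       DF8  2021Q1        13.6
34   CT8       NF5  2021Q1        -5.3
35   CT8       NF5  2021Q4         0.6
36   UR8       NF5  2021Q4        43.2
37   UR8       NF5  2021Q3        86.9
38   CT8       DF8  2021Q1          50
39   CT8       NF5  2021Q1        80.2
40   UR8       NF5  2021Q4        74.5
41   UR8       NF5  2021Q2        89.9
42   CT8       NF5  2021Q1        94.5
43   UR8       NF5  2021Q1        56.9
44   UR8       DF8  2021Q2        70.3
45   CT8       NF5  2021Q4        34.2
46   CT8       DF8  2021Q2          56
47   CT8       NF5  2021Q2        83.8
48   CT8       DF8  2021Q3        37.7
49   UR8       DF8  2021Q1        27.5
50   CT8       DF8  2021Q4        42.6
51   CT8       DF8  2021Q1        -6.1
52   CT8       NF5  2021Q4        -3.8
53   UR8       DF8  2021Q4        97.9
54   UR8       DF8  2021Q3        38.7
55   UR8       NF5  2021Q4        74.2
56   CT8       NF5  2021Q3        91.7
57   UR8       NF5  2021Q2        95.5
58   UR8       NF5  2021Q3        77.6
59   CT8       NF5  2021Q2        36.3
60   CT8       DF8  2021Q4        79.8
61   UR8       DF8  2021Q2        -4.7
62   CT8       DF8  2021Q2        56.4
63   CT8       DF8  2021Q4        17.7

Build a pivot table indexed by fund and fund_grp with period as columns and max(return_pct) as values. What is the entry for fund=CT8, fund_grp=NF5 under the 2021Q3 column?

Rows with fund=CT8, fund_grp=NF5 and period=2021Q3: return_pct values are -14.7, 23.3, -19.1, 91.7.
max(-14.7, 23.3, -19.1, 91.7) = 91.7.

91.7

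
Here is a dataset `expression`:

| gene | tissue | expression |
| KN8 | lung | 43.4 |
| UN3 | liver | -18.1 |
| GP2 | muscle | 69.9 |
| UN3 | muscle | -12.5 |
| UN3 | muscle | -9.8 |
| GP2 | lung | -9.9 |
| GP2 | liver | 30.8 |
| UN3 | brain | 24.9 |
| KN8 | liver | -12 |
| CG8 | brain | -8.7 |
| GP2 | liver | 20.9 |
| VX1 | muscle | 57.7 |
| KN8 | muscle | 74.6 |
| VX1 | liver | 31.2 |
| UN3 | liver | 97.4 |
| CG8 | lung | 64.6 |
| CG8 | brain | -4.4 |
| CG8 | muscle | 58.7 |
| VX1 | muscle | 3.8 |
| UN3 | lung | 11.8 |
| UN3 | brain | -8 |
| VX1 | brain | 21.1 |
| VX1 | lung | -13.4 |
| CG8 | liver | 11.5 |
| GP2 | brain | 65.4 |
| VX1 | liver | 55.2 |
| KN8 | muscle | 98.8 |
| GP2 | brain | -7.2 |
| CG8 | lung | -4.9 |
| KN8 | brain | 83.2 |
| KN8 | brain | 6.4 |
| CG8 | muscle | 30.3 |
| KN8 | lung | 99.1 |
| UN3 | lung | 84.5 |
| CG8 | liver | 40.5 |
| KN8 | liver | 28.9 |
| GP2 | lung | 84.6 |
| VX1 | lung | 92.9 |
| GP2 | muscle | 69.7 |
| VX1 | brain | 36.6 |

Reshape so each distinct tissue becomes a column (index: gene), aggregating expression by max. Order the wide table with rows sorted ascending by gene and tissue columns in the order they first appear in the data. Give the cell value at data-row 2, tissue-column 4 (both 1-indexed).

65.4

With rows sorted ascending by gene, row 2 is gene=GP2. tissue columns in first-appearance order: lung, liver, muscle, brain; column 4 is brain.
Long rows with gene=GP2, tissue=brain: max(65.4, -7.2) = 65.4.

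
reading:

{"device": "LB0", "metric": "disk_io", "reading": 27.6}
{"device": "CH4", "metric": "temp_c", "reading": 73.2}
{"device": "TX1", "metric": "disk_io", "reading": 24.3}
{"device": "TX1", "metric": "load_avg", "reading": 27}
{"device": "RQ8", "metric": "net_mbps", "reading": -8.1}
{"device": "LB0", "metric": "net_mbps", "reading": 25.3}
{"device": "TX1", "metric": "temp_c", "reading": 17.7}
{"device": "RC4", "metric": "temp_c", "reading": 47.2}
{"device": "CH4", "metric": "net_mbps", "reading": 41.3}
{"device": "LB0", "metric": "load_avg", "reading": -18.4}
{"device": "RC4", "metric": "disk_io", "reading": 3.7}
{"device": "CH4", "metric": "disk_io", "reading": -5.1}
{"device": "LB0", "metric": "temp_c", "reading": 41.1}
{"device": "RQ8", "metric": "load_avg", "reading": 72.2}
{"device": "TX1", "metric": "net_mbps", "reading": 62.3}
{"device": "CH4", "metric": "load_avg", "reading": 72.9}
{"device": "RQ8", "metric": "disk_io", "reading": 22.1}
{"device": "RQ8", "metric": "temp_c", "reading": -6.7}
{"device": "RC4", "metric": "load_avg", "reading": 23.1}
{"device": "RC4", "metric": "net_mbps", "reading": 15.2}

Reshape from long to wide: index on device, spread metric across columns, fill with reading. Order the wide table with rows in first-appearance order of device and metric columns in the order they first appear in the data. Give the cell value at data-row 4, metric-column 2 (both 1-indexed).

-6.7

With rows in first-appearance order of device, row 4 is device=RQ8. metric columns in first-appearance order: disk_io, temp_c, load_avg, net_mbps; column 2 is temp_c.
Long rows with device=RQ8, metric=temp_c: reading = -6.7.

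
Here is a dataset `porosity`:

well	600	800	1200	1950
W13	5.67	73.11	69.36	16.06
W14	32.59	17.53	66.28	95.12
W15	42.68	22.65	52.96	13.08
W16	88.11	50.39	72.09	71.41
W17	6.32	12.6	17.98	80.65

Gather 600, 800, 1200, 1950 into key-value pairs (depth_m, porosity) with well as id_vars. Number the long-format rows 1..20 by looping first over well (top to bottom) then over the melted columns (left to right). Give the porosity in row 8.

95.12

20 rows total (5 × 4). Row 8: index ⌊(8-1)/4⌋ = 1 into well → W14; (8-1) mod 4 = 3 into the melted columns → 1950.
So row 8 is (W14, 1950, 95.12); porosity = 95.12.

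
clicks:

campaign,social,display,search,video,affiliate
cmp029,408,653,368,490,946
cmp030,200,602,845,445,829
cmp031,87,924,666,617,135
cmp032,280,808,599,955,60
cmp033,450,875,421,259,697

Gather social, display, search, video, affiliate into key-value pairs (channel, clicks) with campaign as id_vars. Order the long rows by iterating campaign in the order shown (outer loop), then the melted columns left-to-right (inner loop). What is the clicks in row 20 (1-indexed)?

25 rows total (5 × 5). Row 20: index ⌊(20-1)/5⌋ = 3 into campaign → cmp032; (20-1) mod 5 = 4 into the melted columns → affiliate.
So row 20 is (cmp032, affiliate, 60); clicks = 60.

60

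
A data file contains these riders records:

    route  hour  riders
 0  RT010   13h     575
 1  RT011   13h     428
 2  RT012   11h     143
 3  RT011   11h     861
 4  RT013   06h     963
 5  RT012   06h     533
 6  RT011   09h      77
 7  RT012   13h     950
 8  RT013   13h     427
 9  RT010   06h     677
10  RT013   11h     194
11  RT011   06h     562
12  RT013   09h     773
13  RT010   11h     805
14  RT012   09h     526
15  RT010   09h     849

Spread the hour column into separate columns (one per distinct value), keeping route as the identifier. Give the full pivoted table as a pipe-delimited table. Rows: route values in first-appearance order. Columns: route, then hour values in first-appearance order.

| route | 13h | 11h | 06h | 09h |
| RT010 | 575 | 805 | 677 | 849 |
| RT011 | 428 | 861 | 562 | 77 |
| RT012 | 950 | 143 | 533 | 526 |
| RT013 | 427 | 194 | 963 | 773 |

Columns: route plus the 4 distinct hour values (13h, 11h, 06h, 09h).
For example, row RT010 column 13h takes riders=575 from the long row (RT010, 13h).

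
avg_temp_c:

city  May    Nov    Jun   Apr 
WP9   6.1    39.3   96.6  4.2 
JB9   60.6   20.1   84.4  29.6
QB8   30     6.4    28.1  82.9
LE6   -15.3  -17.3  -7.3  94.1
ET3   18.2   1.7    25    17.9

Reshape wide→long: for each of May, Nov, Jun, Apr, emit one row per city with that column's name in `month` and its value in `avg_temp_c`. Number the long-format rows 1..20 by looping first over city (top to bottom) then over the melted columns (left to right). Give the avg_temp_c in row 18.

20 rows total (5 × 4). Row 18: index ⌊(18-1)/4⌋ = 4 into city → ET3; (18-1) mod 4 = 1 into the melted columns → Nov.
So row 18 is (ET3, Nov, 1.7); avg_temp_c = 1.7.

1.7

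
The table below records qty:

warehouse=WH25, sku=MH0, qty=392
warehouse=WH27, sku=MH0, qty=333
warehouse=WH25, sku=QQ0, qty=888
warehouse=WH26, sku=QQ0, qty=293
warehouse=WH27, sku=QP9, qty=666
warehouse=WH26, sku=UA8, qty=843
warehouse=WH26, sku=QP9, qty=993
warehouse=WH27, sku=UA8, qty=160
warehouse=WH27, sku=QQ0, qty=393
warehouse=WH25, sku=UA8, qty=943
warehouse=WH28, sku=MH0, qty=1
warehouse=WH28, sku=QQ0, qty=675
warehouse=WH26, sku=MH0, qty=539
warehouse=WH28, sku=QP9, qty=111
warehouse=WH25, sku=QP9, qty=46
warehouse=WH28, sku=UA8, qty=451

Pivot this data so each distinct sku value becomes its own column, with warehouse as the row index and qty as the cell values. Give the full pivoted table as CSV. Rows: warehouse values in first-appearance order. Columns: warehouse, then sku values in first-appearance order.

warehouse,MH0,QQ0,QP9,UA8
WH25,392,888,46,943
WH27,333,393,666,160
WH26,539,293,993,843
WH28,1,675,111,451

Columns: warehouse plus the 4 distinct sku values (MH0, QQ0, QP9, UA8).
For example, row WH25 column MH0 takes qty=392 from the long row (WH25, MH0).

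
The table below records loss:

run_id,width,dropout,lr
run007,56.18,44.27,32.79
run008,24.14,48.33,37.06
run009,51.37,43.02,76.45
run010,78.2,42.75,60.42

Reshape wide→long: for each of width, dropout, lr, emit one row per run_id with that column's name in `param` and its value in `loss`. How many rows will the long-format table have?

4 run_id values × 3 melted columns = 12 rows.

12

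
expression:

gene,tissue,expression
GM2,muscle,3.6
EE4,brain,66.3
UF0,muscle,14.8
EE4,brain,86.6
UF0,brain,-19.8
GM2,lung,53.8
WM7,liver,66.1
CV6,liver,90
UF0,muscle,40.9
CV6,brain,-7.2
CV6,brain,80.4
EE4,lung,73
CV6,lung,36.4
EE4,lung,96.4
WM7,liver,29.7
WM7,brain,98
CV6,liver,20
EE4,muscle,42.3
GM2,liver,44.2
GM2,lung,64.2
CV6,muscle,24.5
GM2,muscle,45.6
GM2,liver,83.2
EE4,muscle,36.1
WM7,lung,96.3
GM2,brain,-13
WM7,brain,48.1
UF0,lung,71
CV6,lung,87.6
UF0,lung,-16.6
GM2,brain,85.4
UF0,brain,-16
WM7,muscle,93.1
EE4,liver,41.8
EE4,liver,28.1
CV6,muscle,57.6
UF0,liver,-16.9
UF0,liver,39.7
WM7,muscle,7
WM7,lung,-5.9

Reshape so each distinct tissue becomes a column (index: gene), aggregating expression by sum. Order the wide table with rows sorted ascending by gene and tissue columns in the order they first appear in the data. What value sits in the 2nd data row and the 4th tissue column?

69.9

With rows sorted ascending by gene, row 2 is gene=EE4. tissue columns in first-appearance order: muscle, brain, lung, liver; column 4 is liver.
Long rows with gene=EE4, tissue=liver: 41.8 + 28.1 = 69.9.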